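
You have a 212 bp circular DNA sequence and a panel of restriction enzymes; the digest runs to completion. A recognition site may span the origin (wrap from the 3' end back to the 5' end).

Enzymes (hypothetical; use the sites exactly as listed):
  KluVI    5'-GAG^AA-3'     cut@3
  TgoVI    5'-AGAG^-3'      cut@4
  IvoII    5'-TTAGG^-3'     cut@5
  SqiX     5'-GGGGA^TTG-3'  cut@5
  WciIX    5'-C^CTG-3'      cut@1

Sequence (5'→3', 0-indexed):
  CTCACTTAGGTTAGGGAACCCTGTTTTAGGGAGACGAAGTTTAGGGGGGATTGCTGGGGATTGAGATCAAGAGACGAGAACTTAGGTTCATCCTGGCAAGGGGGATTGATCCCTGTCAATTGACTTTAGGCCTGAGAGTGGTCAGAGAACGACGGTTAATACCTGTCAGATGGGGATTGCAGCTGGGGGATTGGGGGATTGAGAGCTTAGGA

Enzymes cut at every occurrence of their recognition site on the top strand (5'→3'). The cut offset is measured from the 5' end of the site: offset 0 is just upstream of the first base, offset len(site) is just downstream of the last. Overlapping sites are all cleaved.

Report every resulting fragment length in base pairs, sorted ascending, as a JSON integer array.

Site scan:
  KluVI GAGAA/3: at [75, 144] ⇒ [78, 147]
  TgoVI AGAG/4: at [69, 134, 143, 201] ⇒ [73, 138, 147, 205]
  IvoII TTAGG/5: at [5, 10, 25, 40, 81, 125, 206] ⇒ [10, 15, 30, 45, 86, 130, 211]
  SqiX GGGGATTG/5: at [45, 55, 100, 171, 185, 193] ⇒ [50, 60, 105, 176, 190, 198]
  WciIX CCTG/1: at [19, 91, 111, 130, 161] ⇒ [20, 92, 112, 131, 162]

Pooled cuts: [10, 15, 20, 30, 45, 50, 60, 73, 78, 86, 92, 105, 112, 130, 131, 138, 147, 162, 176, 190, 198, 205, 211]

Fragment lengths:
  10→15: 5 bp
  15→20: 5 bp
  20→30: 10 bp
  30→45: 15 bp
  45→50: 5 bp
  50→60: 10 bp
  60→73: 13 bp
  73→78: 5 bp
  78→86: 8 bp
  86→92: 6 bp
  92→105: 13 bp
  105→112: 7 bp
  112→130: 18 bp
  130→131: 1 bp
  131→138: 7 bp
  138→147: 9 bp
  147→162: 15 bp
  162→176: 14 bp
  176→190: 14 bp
  190→198: 8 bp
  198→205: 7 bp
  205→211: 6 bp
  211→10 (wrap): 212-211+10 = 11 bp

[1,5,5,5,5,6,6,7,7,7,8,8,9,10,10,11,13,13,14,14,15,15,18]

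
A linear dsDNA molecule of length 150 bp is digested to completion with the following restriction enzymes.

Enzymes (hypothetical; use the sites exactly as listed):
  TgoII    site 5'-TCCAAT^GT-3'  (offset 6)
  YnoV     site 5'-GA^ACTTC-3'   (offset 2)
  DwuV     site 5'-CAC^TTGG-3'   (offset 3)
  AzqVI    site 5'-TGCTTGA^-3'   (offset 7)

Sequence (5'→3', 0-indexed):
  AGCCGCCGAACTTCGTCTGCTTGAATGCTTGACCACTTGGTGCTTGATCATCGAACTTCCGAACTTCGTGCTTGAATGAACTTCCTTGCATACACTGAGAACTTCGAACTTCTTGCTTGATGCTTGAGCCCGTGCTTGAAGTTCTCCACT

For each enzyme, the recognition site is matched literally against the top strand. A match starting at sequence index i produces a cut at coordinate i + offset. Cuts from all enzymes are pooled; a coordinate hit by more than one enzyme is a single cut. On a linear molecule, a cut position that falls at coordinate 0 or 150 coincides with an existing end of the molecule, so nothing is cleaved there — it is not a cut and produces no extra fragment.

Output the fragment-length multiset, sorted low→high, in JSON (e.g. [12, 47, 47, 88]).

Scan for sites:
  TgoII (TCCAATGT, off=6): no sites
  YnoV (GAACTTC, off=2): starts [7, 52, 60, 77, 98, 105] → cuts [9, 54, 62, 79, 100, 107]
  DwuV (CACTTGG, off=3): starts [33] → cuts [36]
  AzqVI (TGCTTGA, off=7): starts [17, 25, 40, 68, 113, 120, 132] → cuts [24, 32, 47, 75, 120, 127, 139]

All cut coordinates (distinct, sorted): [9, 24, 32, 36, 47, 54, 62, 75, 79, 100, 107, 120, 127, 139]

Fragments:
  [0,9): 9 bp
  [9,24): 15 bp
  [24,32): 8 bp
  [32,36): 4 bp
  [36,47): 11 bp
  [47,54): 7 bp
  [54,62): 8 bp
  [62,75): 13 bp
  [75,79): 4 bp
  [79,100): 21 bp
  [100,107): 7 bp
  [107,120): 13 bp
  [120,127): 7 bp
  [127,139): 12 bp
  [139,150): 11 bp

[4,4,7,7,7,8,8,9,11,11,12,13,13,15,21]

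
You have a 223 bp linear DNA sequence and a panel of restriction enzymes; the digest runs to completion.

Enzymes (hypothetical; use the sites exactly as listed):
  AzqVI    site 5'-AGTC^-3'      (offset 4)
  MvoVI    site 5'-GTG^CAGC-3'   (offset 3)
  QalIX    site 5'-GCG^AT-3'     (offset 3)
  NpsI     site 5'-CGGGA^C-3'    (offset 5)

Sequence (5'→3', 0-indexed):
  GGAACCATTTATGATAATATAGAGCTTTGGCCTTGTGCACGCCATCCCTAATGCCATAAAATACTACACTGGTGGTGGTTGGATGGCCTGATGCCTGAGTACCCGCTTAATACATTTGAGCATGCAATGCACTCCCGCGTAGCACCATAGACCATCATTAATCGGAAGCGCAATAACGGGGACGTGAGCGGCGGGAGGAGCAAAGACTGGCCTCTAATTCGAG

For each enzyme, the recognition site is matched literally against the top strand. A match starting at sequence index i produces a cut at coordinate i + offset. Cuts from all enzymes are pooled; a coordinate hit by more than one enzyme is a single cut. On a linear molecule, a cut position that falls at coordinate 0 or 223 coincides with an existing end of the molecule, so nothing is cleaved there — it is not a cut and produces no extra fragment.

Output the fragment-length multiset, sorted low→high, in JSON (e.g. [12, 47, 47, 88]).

Per-enzyme occurrences:
  AzqVI (AGTC, off=4): no sites
  MvoVI (GTGCAGC, off=3): no sites
  QalIX (GCGAT, off=3): no sites
  NpsI (CGGGAC, off=5): no sites

All cut coordinates (distinct, sorted): ∅

Fragment lengths:
  no cuts → one linear fragment of 223 bp

[223]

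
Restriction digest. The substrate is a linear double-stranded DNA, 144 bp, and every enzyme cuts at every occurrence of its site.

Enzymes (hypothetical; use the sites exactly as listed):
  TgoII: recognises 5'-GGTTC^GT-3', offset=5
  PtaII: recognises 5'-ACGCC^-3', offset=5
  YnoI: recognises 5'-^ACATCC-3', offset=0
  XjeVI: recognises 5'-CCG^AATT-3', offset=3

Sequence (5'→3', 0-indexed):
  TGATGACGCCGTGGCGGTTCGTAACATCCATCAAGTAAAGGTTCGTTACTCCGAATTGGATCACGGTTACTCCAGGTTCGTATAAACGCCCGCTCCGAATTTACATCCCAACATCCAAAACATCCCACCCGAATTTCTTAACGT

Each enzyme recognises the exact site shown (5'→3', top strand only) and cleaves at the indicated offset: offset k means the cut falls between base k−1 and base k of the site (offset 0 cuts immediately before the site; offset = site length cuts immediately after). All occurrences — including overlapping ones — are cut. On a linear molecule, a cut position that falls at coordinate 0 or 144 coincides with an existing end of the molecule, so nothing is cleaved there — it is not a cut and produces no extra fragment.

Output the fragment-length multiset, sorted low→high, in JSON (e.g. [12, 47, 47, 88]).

[3,5,7,8,9,9,10,10,11,12,13,21,26]

Site scan:
  TgoII (GGTTCGT, off=5): starts [15, 39, 74] → cuts [20, 44, 79]
  PtaII (ACGCC, off=5): starts [5, 85] → cuts [10, 90]
  YnoI (ACATCC, off=0): starts [23, 102, 110, 119] → cuts [23, 102, 110, 119]
  XjeVI (CCGAATT, off=3): starts [50, 94, 128] → cuts [53, 97, 131]

All cut coordinates (distinct, sorted): [10, 20, 23, 44, 53, 79, 90, 97, 102, 110, 119, 131]

Fragments:
  [0,10): 10 bp
  [10,20): 10 bp
  [20,23): 3 bp
  [23,44): 21 bp
  [44,53): 9 bp
  [53,79): 26 bp
  [79,90): 11 bp
  [90,97): 7 bp
  [97,102): 5 bp
  [102,110): 8 bp
  [110,119): 9 bp
  [119,131): 12 bp
  [131,144): 13 bp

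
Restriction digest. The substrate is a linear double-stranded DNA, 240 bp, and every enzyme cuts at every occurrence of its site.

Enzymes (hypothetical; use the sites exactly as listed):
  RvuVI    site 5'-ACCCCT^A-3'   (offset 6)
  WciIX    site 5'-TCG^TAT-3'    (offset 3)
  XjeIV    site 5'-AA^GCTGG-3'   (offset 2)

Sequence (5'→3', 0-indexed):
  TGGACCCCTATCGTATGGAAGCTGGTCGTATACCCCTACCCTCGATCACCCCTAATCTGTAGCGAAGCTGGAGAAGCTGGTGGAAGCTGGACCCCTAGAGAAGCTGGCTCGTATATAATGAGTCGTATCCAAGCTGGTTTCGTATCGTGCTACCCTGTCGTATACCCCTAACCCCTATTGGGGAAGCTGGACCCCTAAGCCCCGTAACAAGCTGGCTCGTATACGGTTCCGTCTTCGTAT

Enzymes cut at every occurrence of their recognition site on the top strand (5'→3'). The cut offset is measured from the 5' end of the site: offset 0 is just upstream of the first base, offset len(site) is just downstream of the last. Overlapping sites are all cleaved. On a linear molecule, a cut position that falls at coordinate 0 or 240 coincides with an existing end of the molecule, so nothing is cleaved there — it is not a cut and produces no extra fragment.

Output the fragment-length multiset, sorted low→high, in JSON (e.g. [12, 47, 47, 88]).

[3,4,6,7,7,7,8,9,9,9,9,9,9,9,10,10,11,11,13,14,14,16,18,18]

Per-enzyme occurrences:
  RvuVI (ACCCCTA, off=6): starts [3, 31, 47, 90, 163, 170, 190] → cuts [9, 37, 53, 96, 169, 176, 196]
  WciIX (TCGTAT, off=3): starts [10, 25, 108, 122, 139, 157, 216, 234] → cuts [13, 28, 111, 125, 142, 160, 219, 237]
  XjeIV (AAGCTGG, off=2): starts [18, 64, 73, 83, 100, 130, 183, 208] → cuts [20, 66, 75, 85, 102, 132, 185, 210]

All cut coordinates (distinct, sorted): [9, 13, 20, 28, 37, 53, 66, 75, 85, 96, 102, 111, 125, 132, 142, 160, 169, 176, 185, 196, 210, 219, 237]

Fragment lengths:
  [0,9): 9 bp
  [9,13): 4 bp
  [13,20): 7 bp
  [20,28): 8 bp
  [28,37): 9 bp
  [37,53): 16 bp
  [53,66): 13 bp
  [66,75): 9 bp
  [75,85): 10 bp
  [85,96): 11 bp
  [96,102): 6 bp
  [102,111): 9 bp
  [111,125): 14 bp
  [125,132): 7 bp
  [132,142): 10 bp
  [142,160): 18 bp
  [160,169): 9 bp
  [169,176): 7 bp
  [176,185): 9 bp
  [185,196): 11 bp
  [196,210): 14 bp
  [210,219): 9 bp
  [219,237): 18 bp
  [237,240): 3 bp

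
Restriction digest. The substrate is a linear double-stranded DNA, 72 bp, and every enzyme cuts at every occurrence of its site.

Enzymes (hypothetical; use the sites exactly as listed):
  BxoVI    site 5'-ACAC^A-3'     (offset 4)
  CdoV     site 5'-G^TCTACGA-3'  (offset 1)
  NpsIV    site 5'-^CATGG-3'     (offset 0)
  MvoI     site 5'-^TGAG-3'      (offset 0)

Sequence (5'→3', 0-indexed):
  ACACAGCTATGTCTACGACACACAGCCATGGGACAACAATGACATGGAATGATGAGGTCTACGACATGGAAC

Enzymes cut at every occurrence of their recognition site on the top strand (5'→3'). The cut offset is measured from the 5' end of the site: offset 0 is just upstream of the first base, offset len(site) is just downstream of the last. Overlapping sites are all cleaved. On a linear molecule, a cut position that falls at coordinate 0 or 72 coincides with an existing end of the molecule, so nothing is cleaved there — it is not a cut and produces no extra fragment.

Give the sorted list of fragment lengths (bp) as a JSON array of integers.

Per-enzyme occurrences:
  BxoVI ACACA/4: at [0, 17, 19] ⇒ [4, 21, 23]
  CdoV GTCTACGA/1: at [10, 56] ⇒ [11, 57]
  NpsIV CATGG/0: at [26, 42, 64] ⇒ [26, 42, 64]
  MvoI TGAG/0: at [52] ⇒ [52]

All cut coordinates (distinct, sorted): [4, 11, 21, 23, 26, 42, 52, 57, 64]

Fragment lengths:
  [0,4): 4 bp
  [4,11): 7 bp
  [11,21): 10 bp
  [21,23): 2 bp
  [23,26): 3 bp
  [26,42): 16 bp
  [42,52): 10 bp
  [52,57): 5 bp
  [57,64): 7 bp
  [64,72): 8 bp

[2,3,4,5,7,7,8,10,10,16]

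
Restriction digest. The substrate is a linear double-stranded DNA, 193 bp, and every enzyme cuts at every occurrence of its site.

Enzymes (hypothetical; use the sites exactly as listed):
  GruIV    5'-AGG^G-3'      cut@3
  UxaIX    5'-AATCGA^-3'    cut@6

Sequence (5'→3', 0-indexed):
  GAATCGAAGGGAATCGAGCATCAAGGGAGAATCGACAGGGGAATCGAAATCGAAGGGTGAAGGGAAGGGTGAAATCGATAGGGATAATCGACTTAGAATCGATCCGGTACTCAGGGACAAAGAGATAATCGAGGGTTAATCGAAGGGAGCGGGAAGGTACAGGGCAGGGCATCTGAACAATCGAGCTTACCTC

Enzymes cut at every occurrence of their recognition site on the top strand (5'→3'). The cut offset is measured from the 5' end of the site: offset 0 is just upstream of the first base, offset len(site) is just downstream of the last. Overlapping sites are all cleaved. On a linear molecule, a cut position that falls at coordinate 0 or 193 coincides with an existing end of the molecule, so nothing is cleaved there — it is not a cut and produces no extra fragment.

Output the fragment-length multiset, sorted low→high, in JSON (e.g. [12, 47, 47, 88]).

[2,3,3,3,4,4,5,5,6,7,7,7,8,9,9,9,9,9,10,11,13,16,17,17]

Site scan:
  GruIV (AGGG, off=3): starts [7, 23, 36, 53, 60, 65, 79, 112, 131, 143, 160, 165] → cuts [10, 26, 39, 56, 63, 68, 82, 115, 134, 146, 163, 168]
  UxaIX (AATCGA, off=6): starts [1, 11, 29, 41, 47, 72, 85, 96, 126, 137, 178] → cuts [7, 17, 35, 47, 53, 78, 91, 102, 132, 143, 184]

Pooled cuts: [7, 10, 17, 26, 35, 39, 47, 53, 56, 63, 68, 78, 82, 91, 102, 115, 132, 134, 143, 146, 163, 168, 184]

Fragments:
  [0,7): 7 bp
  [7,10): 3 bp
  [10,17): 7 bp
  [17,26): 9 bp
  [26,35): 9 bp
  [35,39): 4 bp
  [39,47): 8 bp
  [47,53): 6 bp
  [53,56): 3 bp
  [56,63): 7 bp
  [63,68): 5 bp
  [68,78): 10 bp
  [78,82): 4 bp
  [82,91): 9 bp
  [91,102): 11 bp
  [102,115): 13 bp
  [115,132): 17 bp
  [132,134): 2 bp
  [134,143): 9 bp
  [143,146): 3 bp
  [146,163): 17 bp
  [163,168): 5 bp
  [168,184): 16 bp
  [184,193): 9 bp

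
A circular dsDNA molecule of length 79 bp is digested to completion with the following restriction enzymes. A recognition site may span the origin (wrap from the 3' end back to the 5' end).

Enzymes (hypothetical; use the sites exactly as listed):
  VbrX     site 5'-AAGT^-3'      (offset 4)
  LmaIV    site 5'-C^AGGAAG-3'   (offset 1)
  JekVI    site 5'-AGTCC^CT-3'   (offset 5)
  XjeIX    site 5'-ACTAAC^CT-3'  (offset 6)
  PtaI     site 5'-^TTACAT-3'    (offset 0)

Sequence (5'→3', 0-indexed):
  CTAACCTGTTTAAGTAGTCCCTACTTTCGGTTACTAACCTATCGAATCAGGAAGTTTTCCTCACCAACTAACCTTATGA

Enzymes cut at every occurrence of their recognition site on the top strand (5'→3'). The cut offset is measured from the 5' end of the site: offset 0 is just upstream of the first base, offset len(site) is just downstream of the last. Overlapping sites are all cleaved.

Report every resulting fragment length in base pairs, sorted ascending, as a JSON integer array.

[5,7,10,10,12,17,18]

Site scan:
  VbrX (AAGT, off=4): starts [11, 51] → cuts [15, 55]
  LmaIV (CAGGAAG, off=1): starts [47] → cuts [48]
  JekVI (AGTCCCT, off=5): starts [15] → cuts [20]
  XjeIX (ACTAACCT, off=6): starts [32, 66, 78] → cuts [5, 38, 72]
  PtaI (TTACAT, off=0): no sites

Pooled cuts: [5, 15, 20, 38, 48, 55, 72]

Fragment lengths:
  5→15: 10 bp
  15→20: 5 bp
  20→38: 18 bp
  38→48: 10 bp
  48→55: 7 bp
  55→72: 17 bp
  72→5 (wrap): 79-72+5 = 12 bp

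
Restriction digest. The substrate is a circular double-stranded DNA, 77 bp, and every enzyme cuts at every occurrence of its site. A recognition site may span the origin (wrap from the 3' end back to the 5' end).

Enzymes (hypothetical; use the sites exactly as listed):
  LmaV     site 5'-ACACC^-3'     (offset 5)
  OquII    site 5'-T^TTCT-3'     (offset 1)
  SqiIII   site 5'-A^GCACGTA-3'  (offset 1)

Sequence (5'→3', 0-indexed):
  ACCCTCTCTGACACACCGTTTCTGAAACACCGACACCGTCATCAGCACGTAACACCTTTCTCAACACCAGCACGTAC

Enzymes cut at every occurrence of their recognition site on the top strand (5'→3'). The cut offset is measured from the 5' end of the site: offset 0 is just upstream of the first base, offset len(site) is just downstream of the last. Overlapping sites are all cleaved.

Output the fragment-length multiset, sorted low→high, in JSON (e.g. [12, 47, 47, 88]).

Per-enzyme occurrences:
  LmaV ACACC/5: at [12, 26, 32, 51, 63, 75] ⇒ [3, 17, 31, 37, 56, 68]
  OquII TTTCT/1: at [18, 56] ⇒ [19, 57]
  SqiIII AGCACGTA/1: at [43, 68] ⇒ [44, 69]

Pooled cuts: [3, 17, 19, 31, 37, 44, 56, 57, 68, 69]

Fragment lengths:
  3→17: 14 bp
  17→19: 2 bp
  19→31: 12 bp
  31→37: 6 bp
  37→44: 7 bp
  44→56: 12 bp
  56→57: 1 bp
  57→68: 11 bp
  68→69: 1 bp
  69→3 (wrap): 77-69+3 = 11 bp

[1,1,2,6,7,11,11,12,12,14]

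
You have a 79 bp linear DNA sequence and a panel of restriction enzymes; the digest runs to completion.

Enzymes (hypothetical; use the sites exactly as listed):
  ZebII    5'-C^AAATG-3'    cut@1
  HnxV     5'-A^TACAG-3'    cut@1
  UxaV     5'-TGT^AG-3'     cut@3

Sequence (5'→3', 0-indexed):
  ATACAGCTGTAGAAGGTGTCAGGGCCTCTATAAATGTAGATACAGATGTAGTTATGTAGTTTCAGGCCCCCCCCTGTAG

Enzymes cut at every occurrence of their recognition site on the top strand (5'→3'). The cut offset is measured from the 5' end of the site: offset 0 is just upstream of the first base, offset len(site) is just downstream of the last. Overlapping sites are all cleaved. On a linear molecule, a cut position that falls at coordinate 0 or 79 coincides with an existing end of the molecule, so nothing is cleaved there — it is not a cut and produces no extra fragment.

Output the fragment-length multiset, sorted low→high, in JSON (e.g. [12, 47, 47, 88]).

Scan for sites:
  ZebII (CAAATG, off=1): no sites
  HnxV ATACAG/1: at [0, 39] ⇒ [1, 40]
  UxaV TGTAG/3: at [7, 34, 46, 54, 74] ⇒ [10, 37, 49, 57, 77]

Pooled cuts: [1, 10, 37, 40, 49, 57, 77]

Fragments:
  [0,1): 1 bp
  [1,10): 9 bp
  [10,37): 27 bp
  [37,40): 3 bp
  [40,49): 9 bp
  [49,57): 8 bp
  [57,77): 20 bp
  [77,79): 2 bp

[1,2,3,8,9,9,20,27]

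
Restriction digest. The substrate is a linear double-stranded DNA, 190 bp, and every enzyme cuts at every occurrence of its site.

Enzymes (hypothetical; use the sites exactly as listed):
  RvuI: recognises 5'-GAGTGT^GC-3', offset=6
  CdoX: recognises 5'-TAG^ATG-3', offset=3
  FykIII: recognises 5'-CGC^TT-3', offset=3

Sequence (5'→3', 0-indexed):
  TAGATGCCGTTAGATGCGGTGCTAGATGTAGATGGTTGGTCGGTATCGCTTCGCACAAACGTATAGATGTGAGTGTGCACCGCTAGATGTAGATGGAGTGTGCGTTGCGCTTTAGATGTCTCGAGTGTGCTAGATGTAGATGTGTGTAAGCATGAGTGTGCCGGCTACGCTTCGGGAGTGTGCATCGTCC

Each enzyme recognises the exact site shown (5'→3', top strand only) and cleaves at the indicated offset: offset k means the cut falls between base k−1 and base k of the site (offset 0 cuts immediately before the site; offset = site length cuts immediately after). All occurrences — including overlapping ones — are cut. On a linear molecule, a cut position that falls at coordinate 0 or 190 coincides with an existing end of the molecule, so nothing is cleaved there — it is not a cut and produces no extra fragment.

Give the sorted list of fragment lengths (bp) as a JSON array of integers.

[3,5,5,6,6,6,9,9,9,10,10,10,11,11,12,13,17,18,20]

Site scan:
  RvuI GAGTGTGC/6: at [70, 95, 122, 153, 175] ⇒ [76, 101, 128, 159, 181]
  CdoX TAGATG/3: at [0, 10, 22, 28, 63, 83, 89, 112, 130, 136] ⇒ [3, 13, 25, 31, 66, 86, 92, 115, 133, 139]
  FykIII CGCTT/3: at [46, 107, 167] ⇒ [49, 110, 170]

All cut coordinates (distinct, sorted): [3, 13, 25, 31, 49, 66, 76, 86, 92, 101, 110, 115, 128, 133, 139, 159, 170, 181]

Fragment lengths:
  [0,3): 3 bp
  [3,13): 10 bp
  [13,25): 12 bp
  [25,31): 6 bp
  [31,49): 18 bp
  [49,66): 17 bp
  [66,76): 10 bp
  [76,86): 10 bp
  [86,92): 6 bp
  [92,101): 9 bp
  [101,110): 9 bp
  [110,115): 5 bp
  [115,128): 13 bp
  [128,133): 5 bp
  [133,139): 6 bp
  [139,159): 20 bp
  [159,170): 11 bp
  [170,181): 11 bp
  [181,190): 9 bp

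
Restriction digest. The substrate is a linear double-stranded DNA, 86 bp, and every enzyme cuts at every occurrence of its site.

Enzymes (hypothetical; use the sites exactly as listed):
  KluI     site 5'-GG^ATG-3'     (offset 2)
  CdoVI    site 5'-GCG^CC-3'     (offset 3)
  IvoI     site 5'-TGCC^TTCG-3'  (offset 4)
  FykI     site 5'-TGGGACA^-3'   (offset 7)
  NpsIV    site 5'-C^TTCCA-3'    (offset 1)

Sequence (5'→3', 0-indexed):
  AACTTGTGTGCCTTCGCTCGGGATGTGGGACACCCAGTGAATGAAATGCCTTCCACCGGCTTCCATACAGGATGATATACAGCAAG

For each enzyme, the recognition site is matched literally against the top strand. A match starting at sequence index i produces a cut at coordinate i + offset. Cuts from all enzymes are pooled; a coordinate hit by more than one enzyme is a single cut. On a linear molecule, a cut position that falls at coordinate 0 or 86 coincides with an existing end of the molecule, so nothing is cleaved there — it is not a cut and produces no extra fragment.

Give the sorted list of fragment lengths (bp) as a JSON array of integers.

Per-enzyme occurrences:
  KluI GGATG/2: at [20, 69] ⇒ [22, 71]
  CdoVI (GCGCC, off=3): no sites
  IvoI TGCCTTCG/4: at [8] ⇒ [12]
  FykI TGGGACA/7: at [25] ⇒ [32]
  NpsIV CTTCCA/1: at [49, 59] ⇒ [50, 60]

Pooled cuts: [12, 22, 32, 50, 60, 71]

Fragments:
  [0,12): 12 bp
  [12,22): 10 bp
  [22,32): 10 bp
  [32,50): 18 bp
  [50,60): 10 bp
  [60,71): 11 bp
  [71,86): 15 bp

[10,10,10,11,12,15,18]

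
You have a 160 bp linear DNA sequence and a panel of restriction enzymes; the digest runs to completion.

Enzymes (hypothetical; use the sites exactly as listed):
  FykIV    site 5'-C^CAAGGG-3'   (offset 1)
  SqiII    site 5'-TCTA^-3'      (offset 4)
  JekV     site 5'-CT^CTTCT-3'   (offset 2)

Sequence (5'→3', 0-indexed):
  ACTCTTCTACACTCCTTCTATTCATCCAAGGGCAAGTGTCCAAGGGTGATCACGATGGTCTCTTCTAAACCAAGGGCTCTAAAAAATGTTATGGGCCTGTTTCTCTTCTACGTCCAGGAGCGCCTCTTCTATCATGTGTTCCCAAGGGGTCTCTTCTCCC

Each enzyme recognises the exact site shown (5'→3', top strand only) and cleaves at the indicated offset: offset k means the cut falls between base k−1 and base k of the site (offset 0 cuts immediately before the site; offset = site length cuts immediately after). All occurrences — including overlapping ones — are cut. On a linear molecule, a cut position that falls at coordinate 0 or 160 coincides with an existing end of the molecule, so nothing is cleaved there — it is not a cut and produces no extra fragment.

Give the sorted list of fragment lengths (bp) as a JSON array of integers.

[3,3,6,6,6,6,6,8,10,11,11,11,14,15,21,23]

Per-enzyme occurrences:
  FykIV CCAAGGG/1: at [25, 39, 69, 141] ⇒ [26, 40, 70, 142]
  SqiII TCTA/4: at [5, 16, 63, 77, 106, 127] ⇒ [9, 20, 67, 81, 110, 131]
  JekV CTCTTCT/2: at [1, 59, 102, 123, 150] ⇒ [3, 61, 104, 125, 152]

Pooled cuts: [3, 9, 20, 26, 40, 61, 67, 70, 81, 104, 110, 125, 131, 142, 152]

Fragments:
  [0,3): 3 bp
  [3,9): 6 bp
  [9,20): 11 bp
  [20,26): 6 bp
  [26,40): 14 bp
  [40,61): 21 bp
  [61,67): 6 bp
  [67,70): 3 bp
  [70,81): 11 bp
  [81,104): 23 bp
  [104,110): 6 bp
  [110,125): 15 bp
  [125,131): 6 bp
  [131,142): 11 bp
  [142,152): 10 bp
  [152,160): 8 bp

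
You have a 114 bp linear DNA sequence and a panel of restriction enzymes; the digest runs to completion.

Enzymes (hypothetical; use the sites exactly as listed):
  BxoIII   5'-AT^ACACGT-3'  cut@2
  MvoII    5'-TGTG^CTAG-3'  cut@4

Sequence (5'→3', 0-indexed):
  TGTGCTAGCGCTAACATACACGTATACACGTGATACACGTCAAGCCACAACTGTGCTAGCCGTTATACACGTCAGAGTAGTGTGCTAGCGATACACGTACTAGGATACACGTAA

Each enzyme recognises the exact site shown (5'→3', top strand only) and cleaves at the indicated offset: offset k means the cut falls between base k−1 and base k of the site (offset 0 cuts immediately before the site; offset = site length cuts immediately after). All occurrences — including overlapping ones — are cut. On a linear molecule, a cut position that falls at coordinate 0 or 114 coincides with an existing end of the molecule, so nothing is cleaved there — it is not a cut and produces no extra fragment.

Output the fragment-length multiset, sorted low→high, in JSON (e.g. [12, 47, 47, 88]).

[4,8,8,8,9,11,13,14,18,21]

Per-enzyme occurrences:
  BxoIII (ATACACGT, off=2): starts [15, 23, 32, 64, 90, 104] → cuts [17, 25, 34, 66, 92, 106]
  MvoII (TGTGCTAG, off=4): starts [0, 51, 80] → cuts [4, 55, 84]

Pooled cuts: [4, 17, 25, 34, 55, 66, 84, 92, 106]

Fragment lengths:
  [0,4): 4 bp
  [4,17): 13 bp
  [17,25): 8 bp
  [25,34): 9 bp
  [34,55): 21 bp
  [55,66): 11 bp
  [66,84): 18 bp
  [84,92): 8 bp
  [92,106): 14 bp
  [106,114): 8 bp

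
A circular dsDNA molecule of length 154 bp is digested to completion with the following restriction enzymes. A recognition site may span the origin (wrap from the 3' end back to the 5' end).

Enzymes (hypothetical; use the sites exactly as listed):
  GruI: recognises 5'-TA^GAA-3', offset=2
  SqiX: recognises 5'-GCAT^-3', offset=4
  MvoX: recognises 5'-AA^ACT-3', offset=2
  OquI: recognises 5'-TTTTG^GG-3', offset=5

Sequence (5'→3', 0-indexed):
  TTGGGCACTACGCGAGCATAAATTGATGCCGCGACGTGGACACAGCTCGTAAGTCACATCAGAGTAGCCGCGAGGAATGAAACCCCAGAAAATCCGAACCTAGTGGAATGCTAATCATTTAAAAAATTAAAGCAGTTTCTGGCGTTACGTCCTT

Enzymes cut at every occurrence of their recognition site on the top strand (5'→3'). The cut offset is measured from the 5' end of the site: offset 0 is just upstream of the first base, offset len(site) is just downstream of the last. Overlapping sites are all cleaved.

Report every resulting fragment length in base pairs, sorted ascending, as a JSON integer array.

[16,138]

Site scan:
  GruI (TAGAA, off=2): no sites
  SqiX GCAT/4: at [15] ⇒ [19]
  MvoX (AAACT, off=2): no sites
  OquI TTTTGGG/5: at [152] ⇒ [3]

All cut coordinates (distinct, sorted): [3, 19]

Fragments:
  3→19: 16 bp
  19→3 (wrap): 154-19+3 = 138 bp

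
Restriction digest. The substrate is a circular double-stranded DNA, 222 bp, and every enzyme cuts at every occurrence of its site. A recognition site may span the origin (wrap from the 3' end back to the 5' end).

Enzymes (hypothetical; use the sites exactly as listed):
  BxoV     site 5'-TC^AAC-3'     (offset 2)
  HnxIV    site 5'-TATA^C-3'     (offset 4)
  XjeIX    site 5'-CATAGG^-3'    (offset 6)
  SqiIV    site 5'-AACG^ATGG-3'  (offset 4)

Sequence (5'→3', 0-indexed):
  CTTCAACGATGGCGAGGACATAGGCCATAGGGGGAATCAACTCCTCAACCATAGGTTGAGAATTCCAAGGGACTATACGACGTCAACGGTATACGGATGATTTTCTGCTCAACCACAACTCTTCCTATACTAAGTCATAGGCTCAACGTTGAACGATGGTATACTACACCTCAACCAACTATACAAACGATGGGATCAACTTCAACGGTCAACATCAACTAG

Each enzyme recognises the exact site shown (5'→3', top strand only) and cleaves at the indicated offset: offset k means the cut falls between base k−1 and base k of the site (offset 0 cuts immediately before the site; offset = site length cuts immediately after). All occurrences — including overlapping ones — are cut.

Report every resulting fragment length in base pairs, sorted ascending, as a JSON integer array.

Scan for sites:
  BxoV TCAAC/2: at [2, 36, 44, 82, 108, 142, 170, 195, 201, 208, 214] ⇒ [4, 38, 46, 84, 110, 144, 172, 197, 203, 210, 216]
  HnxIV TATAC/4: at [73, 89, 125, 159, 179] ⇒ [77, 93, 129, 163, 183]
  XjeIX CATAGG/6: at [18, 25, 49, 135] ⇒ [24, 31, 55, 141]
  SqiIV AACGATGG/4: at [4, 151, 185] ⇒ [8, 155, 189]

All cut coordinates (distinct, sorted): [4, 8, 24, 31, 38, 46, 55, 77, 84, 93, 110, 129, 141, 144, 155, 163, 172, 183, 189, 197, 203, 210, 216]

Fragment lengths:
  4→8: 4 bp
  8→24: 16 bp
  24→31: 7 bp
  31→38: 7 bp
  38→46: 8 bp
  46→55: 9 bp
  55→77: 22 bp
  77→84: 7 bp
  84→93: 9 bp
  93→110: 17 bp
  110→129: 19 bp
  129→141: 12 bp
  141→144: 3 bp
  144→155: 11 bp
  155→163: 8 bp
  163→172: 9 bp
  172→183: 11 bp
  183→189: 6 bp
  189→197: 8 bp
  197→203: 6 bp
  203→210: 7 bp
  210→216: 6 bp
  216→4 (wrap): 222-216+4 = 10 bp

[3,4,6,6,6,7,7,7,7,8,8,8,9,9,9,10,11,11,12,16,17,19,22]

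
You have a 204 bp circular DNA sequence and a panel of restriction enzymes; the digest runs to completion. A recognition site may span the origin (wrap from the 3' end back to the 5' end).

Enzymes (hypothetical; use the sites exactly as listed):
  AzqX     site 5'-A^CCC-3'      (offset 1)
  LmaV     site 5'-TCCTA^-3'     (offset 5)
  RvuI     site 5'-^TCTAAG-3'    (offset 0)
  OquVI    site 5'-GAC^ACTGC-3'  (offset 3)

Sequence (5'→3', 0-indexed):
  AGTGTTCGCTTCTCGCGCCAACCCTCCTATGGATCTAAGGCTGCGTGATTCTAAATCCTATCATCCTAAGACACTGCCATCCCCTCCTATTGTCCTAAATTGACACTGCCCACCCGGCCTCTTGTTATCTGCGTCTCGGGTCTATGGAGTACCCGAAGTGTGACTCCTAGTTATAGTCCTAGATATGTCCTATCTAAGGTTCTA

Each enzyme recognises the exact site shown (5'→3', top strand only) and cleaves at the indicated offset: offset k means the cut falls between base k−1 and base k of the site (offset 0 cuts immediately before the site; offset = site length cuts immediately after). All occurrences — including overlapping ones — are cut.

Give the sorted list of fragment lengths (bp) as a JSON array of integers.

Site scan:
  AzqX (ACCC, off=1): starts [20, 111, 150] → cuts [21, 112, 151]
  LmaV (TCCTA, off=5): starts [24, 55, 63, 84, 92, 164, 176, 187] → cuts [29, 60, 68, 89, 97, 169, 181, 192]
  RvuI (TCTAAG, off=0): starts [33, 192, 200] → cuts [33, 192, 200]
  OquVI (GACACTGC, off=3): starts [69, 101] → cuts [72, 104]

Pooled cuts: [21, 29, 33, 60, 68, 72, 89, 97, 104, 112, 151, 169, 181, 192, 200]

Fragment lengths:
  21→29: 8 bp
  29→33: 4 bp
  33→60: 27 bp
  60→68: 8 bp
  68→72: 4 bp
  72→89: 17 bp
  89→97: 8 bp
  97→104: 7 bp
  104→112: 8 bp
  112→151: 39 bp
  151→169: 18 bp
  169→181: 12 bp
  181→192: 11 bp
  192→200: 8 bp
  200→21 (wrap): 204-200+21 = 25 bp

[4,4,7,8,8,8,8,8,11,12,17,18,25,27,39]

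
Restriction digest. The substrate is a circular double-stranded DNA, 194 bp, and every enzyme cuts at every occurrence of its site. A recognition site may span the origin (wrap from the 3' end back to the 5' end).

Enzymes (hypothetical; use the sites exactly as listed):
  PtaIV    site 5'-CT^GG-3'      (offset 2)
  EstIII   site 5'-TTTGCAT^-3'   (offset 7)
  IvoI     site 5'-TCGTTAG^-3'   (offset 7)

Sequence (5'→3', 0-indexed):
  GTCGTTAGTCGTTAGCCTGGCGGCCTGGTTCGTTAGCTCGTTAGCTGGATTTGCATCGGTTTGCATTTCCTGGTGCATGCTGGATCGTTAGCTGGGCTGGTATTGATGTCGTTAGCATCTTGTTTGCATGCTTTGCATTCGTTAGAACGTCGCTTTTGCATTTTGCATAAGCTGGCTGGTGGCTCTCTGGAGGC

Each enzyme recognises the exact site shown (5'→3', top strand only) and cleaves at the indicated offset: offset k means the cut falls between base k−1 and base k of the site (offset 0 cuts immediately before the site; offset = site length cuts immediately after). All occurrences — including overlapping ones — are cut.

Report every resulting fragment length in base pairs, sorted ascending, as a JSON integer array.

Site scan:
  PtaIV (CTGG, off=2): starts [16, 24, 44, 69, 79, 91, 96, 171, 175, 186] → cuts [18, 26, 46, 71, 81, 93, 98, 173, 177, 188]
  EstIII (TTTGCAT, off=7): starts [49, 59, 122, 131, 154, 161] → cuts [56, 66, 129, 138, 161, 168]
  IvoI (TCGTTAG, off=7): starts [1, 8, 29, 37, 84, 108, 138] → cuts [8, 15, 36, 44, 91, 115, 145]

All cut coordinates (distinct, sorted): [8, 15, 18, 26, 36, 44, 46, 56, 66, 71, 81, 91, 93, 98, 115, 129, 138, 145, 161, 168, 173, 177, 188]

Fragment lengths:
  8→15: 7 bp
  15→18: 3 bp
  18→26: 8 bp
  26→36: 10 bp
  36→44: 8 bp
  44→46: 2 bp
  46→56: 10 bp
  56→66: 10 bp
  66→71: 5 bp
  71→81: 10 bp
  81→91: 10 bp
  91→93: 2 bp
  93→98: 5 bp
  98→115: 17 bp
  115→129: 14 bp
  129→138: 9 bp
  138→145: 7 bp
  145→161: 16 bp
  161→168: 7 bp
  168→173: 5 bp
  173→177: 4 bp
  177→188: 11 bp
  188→8 (wrap): 194-188+8 = 14 bp

[2,2,3,4,5,5,5,7,7,7,8,8,9,10,10,10,10,10,11,14,14,16,17]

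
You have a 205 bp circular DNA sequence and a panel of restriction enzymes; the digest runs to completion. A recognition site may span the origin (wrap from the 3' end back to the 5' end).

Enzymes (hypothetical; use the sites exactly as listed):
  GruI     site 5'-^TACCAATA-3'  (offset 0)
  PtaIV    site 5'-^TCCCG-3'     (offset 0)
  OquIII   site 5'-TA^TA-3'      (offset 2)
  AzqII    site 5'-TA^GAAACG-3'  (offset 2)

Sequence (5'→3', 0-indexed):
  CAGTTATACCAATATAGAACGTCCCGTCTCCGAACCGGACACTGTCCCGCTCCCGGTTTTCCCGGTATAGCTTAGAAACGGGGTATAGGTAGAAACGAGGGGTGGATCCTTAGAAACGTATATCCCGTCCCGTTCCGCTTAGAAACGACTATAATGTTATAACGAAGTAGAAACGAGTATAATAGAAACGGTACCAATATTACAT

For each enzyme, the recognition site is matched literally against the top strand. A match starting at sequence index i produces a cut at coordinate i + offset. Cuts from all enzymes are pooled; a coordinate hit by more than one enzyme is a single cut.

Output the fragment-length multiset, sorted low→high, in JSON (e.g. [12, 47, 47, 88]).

[2,5,5,6,6,7,7,7,8,8,8,8,9,10,10,10,11,14,20,21,23]

Site scan:
  GruI (TACCAATA, off=0): starts [6, 191] → cuts [6, 191]
  PtaIV (TCCCG, off=0): starts [21, 44, 50, 59, 122, 127] → cuts [21, 44, 50, 59, 122, 127]
  OquIII (TATA, off=2): starts [4, 12, 65, 83, 118, 149, 157, 177] → cuts [6, 14, 67, 85, 120, 151, 159, 179]
  AzqII (TAGAAACG, off=2): starts [72, 89, 110, 139, 167, 182] → cuts [74, 91, 112, 141, 169, 184]

All cut coordinates (distinct, sorted): [6, 14, 21, 44, 50, 59, 67, 74, 85, 91, 112, 120, 122, 127, 141, 151, 159, 169, 179, 184, 191]

Fragments:
  6→14: 8 bp
  14→21: 7 bp
  21→44: 23 bp
  44→50: 6 bp
  50→59: 9 bp
  59→67: 8 bp
  67→74: 7 bp
  74→85: 11 bp
  85→91: 6 bp
  91→112: 21 bp
  112→120: 8 bp
  120→122: 2 bp
  122→127: 5 bp
  127→141: 14 bp
  141→151: 10 bp
  151→159: 8 bp
  159→169: 10 bp
  169→179: 10 bp
  179→184: 5 bp
  184→191: 7 bp
  191→6 (wrap): 205-191+6 = 20 bp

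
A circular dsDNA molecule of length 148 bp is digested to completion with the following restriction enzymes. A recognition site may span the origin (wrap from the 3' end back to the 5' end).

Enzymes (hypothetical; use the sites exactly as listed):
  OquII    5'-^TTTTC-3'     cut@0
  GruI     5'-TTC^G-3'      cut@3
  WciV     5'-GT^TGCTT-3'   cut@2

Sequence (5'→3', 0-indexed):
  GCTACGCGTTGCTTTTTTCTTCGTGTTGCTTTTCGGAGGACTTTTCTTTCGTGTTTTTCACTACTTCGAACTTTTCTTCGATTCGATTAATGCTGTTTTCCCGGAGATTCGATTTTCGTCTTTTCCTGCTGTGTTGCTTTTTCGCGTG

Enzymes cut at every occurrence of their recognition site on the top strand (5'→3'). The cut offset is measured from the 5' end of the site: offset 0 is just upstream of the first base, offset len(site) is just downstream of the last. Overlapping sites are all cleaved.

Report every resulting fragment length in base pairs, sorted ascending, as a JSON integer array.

Scan for sites:
  OquII TTTTC/0: at [14, 29, 41, 54, 71, 95, 112, 120, 138] ⇒ [14, 29, 41, 54, 71, 95, 112, 120, 138]
  GruI TTCG/3: at [19, 31, 47, 64, 76, 81, 107, 114, 140] ⇒ [22, 34, 50, 67, 79, 84, 110, 117, 143]
  WciV GTTGCTT/2: at [7, 24, 132] ⇒ [9, 26, 134]

All cut coordinates (distinct, sorted): [9, 14, 22, 26, 29, 34, 41, 50, 54, 67, 71, 79, 84, 95, 110, 112, 117, 120, 134, 138, 143]

Fragment lengths:
  9→14: 5 bp
  14→22: 8 bp
  22→26: 4 bp
  26→29: 3 bp
  29→34: 5 bp
  34→41: 7 bp
  41→50: 9 bp
  50→54: 4 bp
  54→67: 13 bp
  67→71: 4 bp
  71→79: 8 bp
  79→84: 5 bp
  84→95: 11 bp
  95→110: 15 bp
  110→112: 2 bp
  112→117: 5 bp
  117→120: 3 bp
  120→134: 14 bp
  134→138: 4 bp
  138→143: 5 bp
  143→9 (wrap): 148-143+9 = 14 bp

[2,3,3,4,4,4,4,5,5,5,5,5,7,8,8,9,11,13,14,14,15]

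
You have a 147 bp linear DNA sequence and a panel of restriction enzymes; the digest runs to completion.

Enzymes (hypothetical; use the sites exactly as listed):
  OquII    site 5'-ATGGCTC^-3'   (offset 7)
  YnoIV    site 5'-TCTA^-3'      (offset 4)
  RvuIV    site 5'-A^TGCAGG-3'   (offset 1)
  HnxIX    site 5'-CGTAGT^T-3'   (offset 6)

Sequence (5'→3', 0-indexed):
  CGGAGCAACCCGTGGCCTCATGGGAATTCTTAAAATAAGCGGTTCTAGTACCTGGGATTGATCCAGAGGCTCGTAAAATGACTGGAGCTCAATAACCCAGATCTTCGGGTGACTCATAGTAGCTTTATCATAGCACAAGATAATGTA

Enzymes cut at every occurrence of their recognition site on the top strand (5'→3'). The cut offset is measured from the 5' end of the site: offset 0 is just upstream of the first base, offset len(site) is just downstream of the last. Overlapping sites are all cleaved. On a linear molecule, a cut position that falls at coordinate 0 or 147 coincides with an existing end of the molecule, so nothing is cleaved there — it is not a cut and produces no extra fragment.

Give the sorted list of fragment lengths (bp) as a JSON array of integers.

Site scan:
  OquII (ATGGCTC, off=7): no sites
  YnoIV TCTA/4: at [43] ⇒ [47]
  RvuIV (ATGCAGG, off=1): no sites
  HnxIX (CGTAGTT, off=6): no sites

All cut coordinates (distinct, sorted): [47]

Fragment lengths:
  [0,47): 47 bp
  [47,147): 100 bp

[47,100]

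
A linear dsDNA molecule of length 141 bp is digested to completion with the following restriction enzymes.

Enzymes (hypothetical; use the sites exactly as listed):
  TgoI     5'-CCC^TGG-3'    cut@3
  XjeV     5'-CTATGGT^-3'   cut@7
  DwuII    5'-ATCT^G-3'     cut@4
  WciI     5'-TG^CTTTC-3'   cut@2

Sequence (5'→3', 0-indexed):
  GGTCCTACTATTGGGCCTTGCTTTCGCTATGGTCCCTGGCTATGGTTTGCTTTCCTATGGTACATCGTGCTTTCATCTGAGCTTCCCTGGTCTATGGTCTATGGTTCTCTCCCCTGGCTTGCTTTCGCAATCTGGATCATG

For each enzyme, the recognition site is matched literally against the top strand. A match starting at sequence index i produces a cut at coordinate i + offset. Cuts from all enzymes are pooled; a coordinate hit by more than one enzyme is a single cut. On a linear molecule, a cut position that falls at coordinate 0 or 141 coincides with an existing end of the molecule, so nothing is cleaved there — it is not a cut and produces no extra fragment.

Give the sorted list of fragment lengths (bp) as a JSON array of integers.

[3,3,7,7,8,8,9,9,9,10,11,12,12,13,20]

Scan for sites:
  TgoI (CCCTGG, off=3): starts [33, 84, 111] → cuts [36, 87, 114]
  XjeV (CTATGGT, off=7): starts [26, 39, 54, 91, 98] → cuts [33, 46, 61, 98, 105]
  DwuII (ATCTG, off=4): starts [74, 129] → cuts [78, 133]
  WciI (TGCTTTC, off=2): starts [18, 47, 67, 119] → cuts [20, 49, 69, 121]

Pooled cuts: [20, 33, 36, 46, 49, 61, 69, 78, 87, 98, 105, 114, 121, 133]

Fragment lengths:
  [0,20): 20 bp
  [20,33): 13 bp
  [33,36): 3 bp
  [36,46): 10 bp
  [46,49): 3 bp
  [49,61): 12 bp
  [61,69): 8 bp
  [69,78): 9 bp
  [78,87): 9 bp
  [87,98): 11 bp
  [98,105): 7 bp
  [105,114): 9 bp
  [114,121): 7 bp
  [121,133): 12 bp
  [133,141): 8 bp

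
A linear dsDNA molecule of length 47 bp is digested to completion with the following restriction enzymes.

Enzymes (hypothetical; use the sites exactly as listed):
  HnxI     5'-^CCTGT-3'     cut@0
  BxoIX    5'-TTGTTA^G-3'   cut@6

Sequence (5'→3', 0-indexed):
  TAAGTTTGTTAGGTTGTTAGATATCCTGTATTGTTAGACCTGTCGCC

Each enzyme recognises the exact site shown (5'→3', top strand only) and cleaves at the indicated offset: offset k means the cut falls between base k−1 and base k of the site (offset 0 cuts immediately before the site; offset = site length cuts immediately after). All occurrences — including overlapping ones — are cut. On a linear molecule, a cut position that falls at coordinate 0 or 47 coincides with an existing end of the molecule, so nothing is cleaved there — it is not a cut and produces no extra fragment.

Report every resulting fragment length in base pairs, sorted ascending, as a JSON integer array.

Site scan:
  HnxI CCTGT/0: at [24, 38] ⇒ [24, 38]
  BxoIX TTGTTAG/6: at [5, 13, 30] ⇒ [11, 19, 36]

All cut coordinates (distinct, sorted): [11, 19, 24, 36, 38]

Fragments:
  [0,11): 11 bp
  [11,19): 8 bp
  [19,24): 5 bp
  [24,36): 12 bp
  [36,38): 2 bp
  [38,47): 9 bp

[2,5,8,9,11,12]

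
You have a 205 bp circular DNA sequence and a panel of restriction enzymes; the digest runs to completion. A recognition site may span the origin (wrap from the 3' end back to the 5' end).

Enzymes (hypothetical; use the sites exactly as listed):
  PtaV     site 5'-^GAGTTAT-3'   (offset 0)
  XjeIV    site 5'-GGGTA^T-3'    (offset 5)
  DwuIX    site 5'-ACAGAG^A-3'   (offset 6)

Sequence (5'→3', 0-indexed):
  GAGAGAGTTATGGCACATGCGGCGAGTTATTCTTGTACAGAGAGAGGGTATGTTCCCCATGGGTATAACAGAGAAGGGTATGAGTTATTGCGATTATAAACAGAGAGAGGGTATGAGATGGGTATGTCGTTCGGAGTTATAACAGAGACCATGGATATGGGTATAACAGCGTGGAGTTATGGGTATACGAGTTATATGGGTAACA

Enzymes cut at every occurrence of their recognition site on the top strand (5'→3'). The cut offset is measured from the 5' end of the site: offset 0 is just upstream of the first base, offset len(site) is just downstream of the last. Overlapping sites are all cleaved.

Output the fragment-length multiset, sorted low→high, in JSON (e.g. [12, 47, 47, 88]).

[1,1,3,7,8,8,8,9,10,11,12,14,15,16,19,19,20,24]

Per-enzyme occurrences:
  PtaV GAGTTAT/0: at [4, 23, 81, 133, 173, 188] ⇒ [4, 23, 81, 133, 173, 188]
  XjeIV GGGTAT/5: at [45, 60, 75, 108, 119, 158, 180] ⇒ [50, 65, 80, 113, 124, 163, 185]
  DwuIX ACAGAGA/6: at [36, 67, 99, 141, 202] ⇒ [3, 42, 73, 105, 147]

All cut coordinates (distinct, sorted): [3, 4, 23, 42, 50, 65, 73, 80, 81, 105, 113, 124, 133, 147, 163, 173, 185, 188]

Fragment lengths:
  3→4: 1 bp
  4→23: 19 bp
  23→42: 19 bp
  42→50: 8 bp
  50→65: 15 bp
  65→73: 8 bp
  73→80: 7 bp
  80→81: 1 bp
  81→105: 24 bp
  105→113: 8 bp
  113→124: 11 bp
  124→133: 9 bp
  133→147: 14 bp
  147→163: 16 bp
  163→173: 10 bp
  173→185: 12 bp
  185→188: 3 bp
  188→3 (wrap): 205-188+3 = 20 bp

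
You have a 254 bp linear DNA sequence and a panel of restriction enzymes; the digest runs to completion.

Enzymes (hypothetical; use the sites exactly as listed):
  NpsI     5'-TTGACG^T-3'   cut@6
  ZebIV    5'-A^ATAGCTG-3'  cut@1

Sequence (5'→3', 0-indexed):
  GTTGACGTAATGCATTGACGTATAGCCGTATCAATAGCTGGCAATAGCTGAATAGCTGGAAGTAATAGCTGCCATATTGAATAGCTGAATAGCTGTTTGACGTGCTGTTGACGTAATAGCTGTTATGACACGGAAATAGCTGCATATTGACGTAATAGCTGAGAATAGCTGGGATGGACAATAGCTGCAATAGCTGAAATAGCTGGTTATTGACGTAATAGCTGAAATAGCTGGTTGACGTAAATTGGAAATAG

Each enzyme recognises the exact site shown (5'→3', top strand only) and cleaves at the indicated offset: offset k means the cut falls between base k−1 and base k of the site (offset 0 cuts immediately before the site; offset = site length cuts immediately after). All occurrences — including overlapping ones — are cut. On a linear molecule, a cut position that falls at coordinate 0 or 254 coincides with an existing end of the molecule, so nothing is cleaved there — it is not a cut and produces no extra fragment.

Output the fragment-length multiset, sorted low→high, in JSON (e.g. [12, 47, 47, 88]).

Per-enzyme occurrences:
  NpsI (TTGACGT, off=6): starts [1, 14, 96, 107, 146, 209, 234] → cuts [7, 20, 102, 113, 152, 215, 240]
  ZebIV (AATAGCTG, off=1): starts [32, 42, 50, 63, 79, 87, 114, 134, 153, 163, 179, 188, 197, 216, 225] → cuts [33, 43, 51, 64, 80, 88, 115, 135, 154, 164, 180, 189, 198, 217, 226]

Pooled cuts: [7, 20, 33, 43, 51, 64, 80, 88, 102, 113, 115, 135, 152, 154, 164, 180, 189, 198, 215, 217, 226, 240]

Fragments:
  [0,7): 7 bp
  [7,20): 13 bp
  [20,33): 13 bp
  [33,43): 10 bp
  [43,51): 8 bp
  [51,64): 13 bp
  [64,80): 16 bp
  [80,88): 8 bp
  [88,102): 14 bp
  [102,113): 11 bp
  [113,115): 2 bp
  [115,135): 20 bp
  [135,152): 17 bp
  [152,154): 2 bp
  [154,164): 10 bp
  [164,180): 16 bp
  [180,189): 9 bp
  [189,198): 9 bp
  [198,215): 17 bp
  [215,217): 2 bp
  [217,226): 9 bp
  [226,240): 14 bp
  [240,254): 14 bp

[2,2,2,7,8,8,9,9,9,10,10,11,13,13,13,14,14,14,16,16,17,17,20]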